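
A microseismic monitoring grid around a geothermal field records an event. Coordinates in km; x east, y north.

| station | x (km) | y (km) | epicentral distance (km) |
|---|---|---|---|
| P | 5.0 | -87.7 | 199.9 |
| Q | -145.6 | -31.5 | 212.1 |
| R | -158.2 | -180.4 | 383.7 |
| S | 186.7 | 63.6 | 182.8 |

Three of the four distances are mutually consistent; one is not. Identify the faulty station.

R

Solve using three stations at a time. Using P, Q, S (subtract circle equations pairwise → linear system) gives (x, y) ≈ (10.5, 112.1).
Distances from that point to each station vs reported:
  P: calculated 199.9 vs reported 199.9 → residual 0.0 km
  Q: calculated 212.1 vs reported 212.1 → residual 0.0 km
  R: calculated 337.7 vs reported 383.7 → residual 46.0 km
  S: calculated 182.8 vs reported 182.8 → residual 0.0 km
P, Q, S are mutually consistent (residuals ≈ 0); R is off by 46.0 km.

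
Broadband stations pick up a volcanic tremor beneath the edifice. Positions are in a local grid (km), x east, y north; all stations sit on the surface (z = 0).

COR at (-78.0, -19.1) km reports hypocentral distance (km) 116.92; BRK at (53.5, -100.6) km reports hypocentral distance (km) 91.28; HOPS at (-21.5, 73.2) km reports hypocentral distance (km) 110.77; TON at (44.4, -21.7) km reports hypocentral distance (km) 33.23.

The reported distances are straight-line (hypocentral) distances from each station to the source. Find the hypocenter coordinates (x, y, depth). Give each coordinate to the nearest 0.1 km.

Each station gives a sphere (x−x_i)² + (y−y_i)² + z² = d_i² (stations at z=0).
Subtracting the COR sphere from BRK and HOPS: z² cancels, leaving linear equations in x and y:
263.0 x − 163.0 y = 11872.05
113.0 x + 184.6 y = 771.97
Solving: x ≈ 34.604, y ≈ -17.001 km (keep extra digits for the depth step; rounded: 34.6, -17.0).
Then from the COR sphere: z² = 116.92² − (x + 78.0)² − (y + 19.1)² with x = 34.604, y = -17.001, so z ≈ 31.404 ≈ 31.4 km.

(34.6, -17.0, 31.4)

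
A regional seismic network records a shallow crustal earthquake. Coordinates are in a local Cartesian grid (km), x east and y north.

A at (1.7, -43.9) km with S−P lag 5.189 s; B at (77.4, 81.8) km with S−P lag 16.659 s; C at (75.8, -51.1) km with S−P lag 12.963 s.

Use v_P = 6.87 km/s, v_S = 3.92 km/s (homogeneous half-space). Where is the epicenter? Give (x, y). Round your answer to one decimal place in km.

x ≈ -37.7 km, y ≈ -17.6 km

Distance from S−P lag: d = Δt · v_P v_S / (v_P − v_S) = Δt · (6.87·3.92)/(6.87−3.92) ≈ 9.1289·Δt.
So d_A = 47.37, d_B = 152.08, d_C = 118.34 km.
Circle about each station: (x − 1.7)² + (y + 43.9)² = 47.37²; (x − 77.4)² + (y − 81.8)² = 152.08²; (x − 75.8)² + (y + 51.1)² = 118.34².
Subtracting the A equation from the B and C equations removes the quadratic terms:
151.4 x + 251.4 y = -10132.51
148.2 x − 14.4 y = -5333.69
Solving the 2×2 system: x ≈ -37.7, y ≈ -17.6 km.
Check against A (with the unrounded x, y): √((x − 1.7)²+(y + 43.9)²) = 47.37 ≈ 47.37 km. ✓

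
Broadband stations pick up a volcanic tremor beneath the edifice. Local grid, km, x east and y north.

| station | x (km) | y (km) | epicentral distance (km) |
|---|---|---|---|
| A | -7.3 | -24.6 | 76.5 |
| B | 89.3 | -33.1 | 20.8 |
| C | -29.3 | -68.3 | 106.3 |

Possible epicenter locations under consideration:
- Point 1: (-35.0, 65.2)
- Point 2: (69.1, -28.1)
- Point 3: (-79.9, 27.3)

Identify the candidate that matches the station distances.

For each candidate, compare |candidate − station| to the reported distance:
Point 1: residuals A 17.5, B 137.7, C 27.3 → max 137.7 km
Point 2: residuals A 0.0, B 0.0, C 0.0 → max 0.0 km
Point 3: residuals A 12.7, B 158.9, C 1.9 → max 158.9 km
Only Point 2 has all residuals ≈ 0.

Point 2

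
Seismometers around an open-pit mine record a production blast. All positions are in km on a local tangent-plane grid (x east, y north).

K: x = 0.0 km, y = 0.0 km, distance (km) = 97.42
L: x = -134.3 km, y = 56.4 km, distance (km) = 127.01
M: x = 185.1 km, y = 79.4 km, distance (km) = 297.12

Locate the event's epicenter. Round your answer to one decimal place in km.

Circle about each station: x² + y² = 97.42²; (x + 134.3)² + (y − 56.4)² = 127.01²; (x − 185.1)² + (y − 79.4)² = 297.12².
Subtracting pairs of circle equations eliminates x²+y² and gives linear equations (the radical axes):
-268.6 x + 112.8 y = 14576.57
370.2 x + 158.8 y = -38223.27
Solving the 2×2 system: x ≈ -78.5, y ≈ -57.7 km.

(-78.5, -57.7)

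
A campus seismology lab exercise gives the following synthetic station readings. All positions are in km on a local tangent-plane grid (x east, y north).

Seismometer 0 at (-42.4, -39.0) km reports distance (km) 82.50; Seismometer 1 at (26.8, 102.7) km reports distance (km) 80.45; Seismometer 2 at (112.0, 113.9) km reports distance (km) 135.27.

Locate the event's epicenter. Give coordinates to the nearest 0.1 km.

Circle about each station: (x + 42.4)² + (y + 39.0)² = 82.50²; (x − 26.8)² + (y − 102.7)² = 80.45²; (x − 112.0)² + (y − 113.9)² = 135.27².
Subtracting the Seismometer 0 equation from the Seismometer 1 and Seismometer 2 equations removes the quadratic terms:
138.4 x + 283.4 y = 8280.82
308.8 x + 305.8 y = 10706.73
Solving the 2×2 system: x ≈ 11.1, y ≈ 23.8 km.

11.1 km east, 23.8 km north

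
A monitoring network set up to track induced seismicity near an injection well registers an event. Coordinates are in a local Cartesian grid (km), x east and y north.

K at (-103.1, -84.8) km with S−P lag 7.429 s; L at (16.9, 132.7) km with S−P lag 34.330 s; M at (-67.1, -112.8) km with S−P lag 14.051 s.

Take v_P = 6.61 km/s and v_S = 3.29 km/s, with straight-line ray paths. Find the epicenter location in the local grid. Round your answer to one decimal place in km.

-125.3 km east, -41.5 km north

Distance from S−P lag: d = Δt · v_P v_S / (v_P − v_S) = Δt · (6.61·3.29)/(6.61−3.29) ≈ 6.5503·Δt.
So d_K = 48.66, d_L = 224.87, d_M = 92.04 km.
Circle about each station: (x + 103.1)² + (y + 84.8)² = 48.66²; (x − 16.9)² + (y − 132.7)² = 224.87²; (x + 67.1)² + (y + 112.8)² = 92.04².
Subtracting pairs of circle equations eliminates x²+y² and gives linear equations (the radical axes):
240.0 x + 435.0 y = -48124.47
72.0 x − 56.0 y = -6697.97
Solving the 2×2 system: x ≈ -125.3, y ≈ -41.5 km.
Check against K (with the unrounded x, y): √((x + 103.1)²+(y + 84.8)²) = 48.66 ≈ 48.66 km. ✓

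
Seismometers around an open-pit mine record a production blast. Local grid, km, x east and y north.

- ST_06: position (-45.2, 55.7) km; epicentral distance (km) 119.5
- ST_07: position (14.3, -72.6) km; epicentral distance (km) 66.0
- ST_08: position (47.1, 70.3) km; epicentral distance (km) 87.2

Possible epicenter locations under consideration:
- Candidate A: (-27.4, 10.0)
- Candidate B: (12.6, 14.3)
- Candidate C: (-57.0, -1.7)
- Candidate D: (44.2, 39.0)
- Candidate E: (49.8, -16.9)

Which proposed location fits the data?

Candidate E

For each candidate, compare |candidate − station| to the reported distance:
Candidate A: residuals ST_06 70.5, ST_07 26.5, ST_08 8.6 → max 70.5 km
Candidate B: residuals ST_06 48.4, ST_07 20.9, ST_08 21.4 → max 48.4 km
Candidate C: residuals ST_06 60.9, ST_07 34.6, ST_08 39.4 → max 60.9 km
Candidate D: residuals ST_06 28.6, ST_07 49.5, ST_08 55.8 → max 55.8 km
Candidate E: residuals ST_06 0.1, ST_07 0.1, ST_08 0.0 → max 0.1 km
Only Candidate E has all residuals ≈ 0.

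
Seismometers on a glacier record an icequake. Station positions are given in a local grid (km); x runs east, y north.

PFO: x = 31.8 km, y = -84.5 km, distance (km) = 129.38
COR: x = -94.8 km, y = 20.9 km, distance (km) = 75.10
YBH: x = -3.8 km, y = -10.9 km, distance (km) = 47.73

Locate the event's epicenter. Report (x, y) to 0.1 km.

Circle about each station: (x − 31.8)² + (y + 84.5)² = 129.38²; (x + 94.8)² + (y − 20.9)² = 75.10²; (x + 3.8)² + (y + 10.9)² = 47.73².
Subtracting the PFO equation from the COR and YBH equations removes the quadratic terms:
-253.2 x + 210.8 y = 12371.53
-71.2 x + 147.2 y = 6442.79
Solving the 2×2 system: x ≈ -20.8, y ≈ 33.7 km.
Check against PFO (with the unrounded x, y): √((x − 31.8)²+(y + 84.5)²) = 129.38 ≈ 129.38 km. ✓

x ≈ -20.8 km, y ≈ 33.7 km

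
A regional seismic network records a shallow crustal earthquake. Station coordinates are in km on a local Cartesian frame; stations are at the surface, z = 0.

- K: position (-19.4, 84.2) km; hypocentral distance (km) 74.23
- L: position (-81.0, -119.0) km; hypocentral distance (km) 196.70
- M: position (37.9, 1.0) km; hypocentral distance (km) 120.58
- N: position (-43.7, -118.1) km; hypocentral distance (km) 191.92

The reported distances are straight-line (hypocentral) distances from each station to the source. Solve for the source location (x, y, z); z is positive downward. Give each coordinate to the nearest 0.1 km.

(-41.8, 61.7, 67.1)

Each station gives a sphere (x−x_i)² + (y−y_i)² + z² = d_i² (stations at z=0).
Subtracting the K sphere from L and M: z² cancels, leaving linear equations in x and y:
-123.2 x − 406.4 y = -19924.80
114.6 x − 166.4 y = -15058.03
Solving: x ≈ -41.806, y ≈ 61.701 km (keep extra digits for the depth step; rounded: -41.8, 61.7).
Then from the K sphere: z² = 74.23² − (x + 19.4)² − (y − 84.2)² with x = -41.806, y = 61.701, so z ≈ 67.096 ≈ 67.1 km.
Check against N (with the unrounded solution): distance 191.92 ≈ 191.92 km. ✓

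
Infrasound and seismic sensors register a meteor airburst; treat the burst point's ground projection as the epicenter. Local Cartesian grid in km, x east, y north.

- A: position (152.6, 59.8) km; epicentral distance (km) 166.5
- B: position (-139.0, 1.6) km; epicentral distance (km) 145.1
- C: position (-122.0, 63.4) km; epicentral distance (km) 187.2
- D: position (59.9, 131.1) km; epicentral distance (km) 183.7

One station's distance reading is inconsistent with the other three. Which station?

B

Solve using three stations at a time. Using A, C, D (subtract circle equations pairwise → linear system) gives (x, y) ≈ (27.2, -49.6).
Distances from that point to each station vs reported:
  A: calculated 166.4 vs reported 166.5 → residual 0.1 km
  B: calculated 173.9 vs reported 145.1 → residual 28.8 km
  C: calculated 187.1 vs reported 187.2 → residual 0.1 km
  D: calculated 183.6 vs reported 183.7 → residual 0.1 km
A, C, D are mutually consistent (residuals ≈ 0); B is off by 28.8 km.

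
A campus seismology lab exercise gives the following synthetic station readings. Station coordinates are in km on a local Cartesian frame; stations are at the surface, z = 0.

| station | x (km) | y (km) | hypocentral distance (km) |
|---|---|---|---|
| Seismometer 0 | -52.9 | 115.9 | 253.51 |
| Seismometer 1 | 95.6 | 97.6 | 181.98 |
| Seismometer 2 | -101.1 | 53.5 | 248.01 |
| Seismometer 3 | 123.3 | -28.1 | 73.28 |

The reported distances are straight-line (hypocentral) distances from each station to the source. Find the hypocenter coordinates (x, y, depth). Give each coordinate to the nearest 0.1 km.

(103.6, -76.9, 51.0)

Each station gives a sphere (x−x_i)² + (y−y_i)² + z² = d_i² (stations at z=0).
Subtracting the Seismometer 0 sphere from Seismometer 1 and Seismometer 2: z² cancels, leaving linear equations in x and y:
297.0 x − 36.6 y = 33584.50
-96.4 x − 124.8 y = -389.40
Solving: x ≈ 103.602, y ≈ -76.906 km (keep extra digits for the depth step; rounded: 103.6, -76.9).
Then from the Seismometer 0 sphere: z² = 253.51² − (x + 52.9)² − (y − 115.9)² with x = 103.602, y = -76.906, so z ≈ 50.993 ≈ 51.0 km.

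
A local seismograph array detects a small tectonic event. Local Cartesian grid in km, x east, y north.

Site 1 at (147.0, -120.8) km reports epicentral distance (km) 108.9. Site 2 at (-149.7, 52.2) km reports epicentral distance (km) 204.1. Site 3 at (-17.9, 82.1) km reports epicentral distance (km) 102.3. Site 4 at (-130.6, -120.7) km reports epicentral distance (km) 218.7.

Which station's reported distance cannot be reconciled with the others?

Site 1

Solve using three stations at a time. Using Site 2, Site 3, Site 4 (subtract circle equations pairwise → linear system) gives (x, y) ≈ (48.7, 4.5).
Distances from that point to each station vs reported:
  Site 1: calculated 159.2 vs reported 108.9 → residual 50.3 km
  Site 2: calculated 204.1 vs reported 204.1 → residual 0.0 km
  Site 3: calculated 102.3 vs reported 102.3 → residual 0.0 km
  Site 4: calculated 218.7 vs reported 218.7 → residual 0.0 km
Site 2, Site 3, Site 4 are mutually consistent (residuals ≈ 0); Site 1 is off by 50.3 km.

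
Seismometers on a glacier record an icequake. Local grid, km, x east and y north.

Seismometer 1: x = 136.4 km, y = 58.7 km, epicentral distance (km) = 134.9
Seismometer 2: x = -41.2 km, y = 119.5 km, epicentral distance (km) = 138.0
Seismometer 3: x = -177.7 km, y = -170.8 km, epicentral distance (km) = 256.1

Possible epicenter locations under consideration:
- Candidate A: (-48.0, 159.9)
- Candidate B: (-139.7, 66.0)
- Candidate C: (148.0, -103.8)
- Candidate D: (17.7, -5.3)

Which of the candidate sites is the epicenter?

For each candidate, compare |candidate − station| to the reported distance:
Candidate A: residuals Seismometer 1 75.4, Seismometer 2 97.0, Seismometer 3 99.1 → max 99.1 km
Candidate B: residuals Seismometer 1 141.3, Seismometer 2 25.9, Seismometer 3 16.3 → max 141.3 km
Candidate C: residuals Seismometer 1 28.0, Seismometer 2 154.7, Seismometer 3 76.4 → max 154.7 km
Candidate D: residuals Seismometer 1 0.0, Seismometer 2 0.0, Seismometer 3 0.0 → max 0.0 km
Only Candidate D has all residuals ≈ 0.

Candidate D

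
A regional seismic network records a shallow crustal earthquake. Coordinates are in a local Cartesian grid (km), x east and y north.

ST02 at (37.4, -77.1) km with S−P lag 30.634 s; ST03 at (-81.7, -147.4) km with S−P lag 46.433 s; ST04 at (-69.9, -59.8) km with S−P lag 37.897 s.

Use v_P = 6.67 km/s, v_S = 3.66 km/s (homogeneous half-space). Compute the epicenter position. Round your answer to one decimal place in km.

168.9 km east, 133.7 km north

Distance from S−P lag: d = Δt · v_P v_S / (v_P − v_S) = Δt · (6.67·3.66)/(6.67−3.66) ≈ 8.1104·Δt.
So d_ST02 = 248.45, d_ST03 = 376.59, d_ST04 = 307.36 km.
Circle about each station: (x − 37.4)² + (y + 77.1)² = 248.45²; (x + 81.7)² + (y + 147.4)² = 376.59²; (x + 69.9)² + (y + 59.8)² = 307.36².
Subtracting the ST02 equation from the ST03 and ST04 equations removes the quadratic terms:
-238.2 x − 140.6 y = -59034.15
-214.6 x + 34.6 y = -31623.89
Solving the 2×2 system: x ≈ 168.9, y ≈ 133.7 km.
Check against ST02 (with the unrounded x, y): √((x − 37.4)²+(y + 77.1)²) = 248.46 ≈ 248.45 km. ✓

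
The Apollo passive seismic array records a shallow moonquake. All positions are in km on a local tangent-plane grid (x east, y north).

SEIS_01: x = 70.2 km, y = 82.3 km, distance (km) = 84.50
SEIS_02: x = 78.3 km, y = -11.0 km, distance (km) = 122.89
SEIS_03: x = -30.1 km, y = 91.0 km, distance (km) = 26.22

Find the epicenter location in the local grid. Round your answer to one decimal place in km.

-13.5 km east, 70.7 km north

Circle about each station: (x − 70.2)² + (y − 82.3)² = 84.50²; (x − 78.3)² + (y + 11.0)² = 122.89²; (x + 30.1)² + (y − 91.0)² = 26.22².
Subtracting pairs of circle equations eliminates x²+y² and gives linear equations (the radical axes):
16.2 x − 186.6 y = -13411.14
-200.6 x + 17.4 y = 3938.44
Solving the 2×2 system: x ≈ -13.5, y ≈ 70.7 km.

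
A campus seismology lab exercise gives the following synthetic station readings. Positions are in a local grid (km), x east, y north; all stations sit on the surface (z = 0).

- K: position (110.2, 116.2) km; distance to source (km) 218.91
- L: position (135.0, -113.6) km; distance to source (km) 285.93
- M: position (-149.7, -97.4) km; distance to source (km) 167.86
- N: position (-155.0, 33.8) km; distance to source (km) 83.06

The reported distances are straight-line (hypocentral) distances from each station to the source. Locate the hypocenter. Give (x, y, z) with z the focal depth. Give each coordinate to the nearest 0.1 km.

x ≈ -92.5 km, y ≈ 51.7 km, depth ≈ 51.7 km

Each station gives a sphere (x−x_i)² + (y−y_i)² + z² = d_i² (stations at z=0).
Subtracting the K sphere from L and M: z² cancels, leaving linear equations in x and y:
49.6 x − 459.6 y = -28350.90
-519.8 x − 427.2 y = 25994.98
Solving: x ≈ -92.502, y ≈ 51.703 km (keep extra digits for the depth step; rounded: -92.5, 51.7).
Then from the K sphere: z² = 218.91² − (x − 110.2)² − (y − 116.2)² with x = -92.502, y = 51.703, so z ≈ 51.707 ≈ 51.7 km.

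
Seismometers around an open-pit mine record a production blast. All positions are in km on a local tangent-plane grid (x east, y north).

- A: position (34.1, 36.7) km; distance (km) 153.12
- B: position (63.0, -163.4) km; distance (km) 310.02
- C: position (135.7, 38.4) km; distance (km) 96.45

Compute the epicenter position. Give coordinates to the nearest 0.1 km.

152.9 km east, 133.3 km north

Circle about each station: (x − 34.1)² + (y − 36.7)² = 153.12²; (x − 63.0)² + (y + 163.4)² = 310.02²; (x − 135.7)² + (y − 38.4)² = 96.45².
Subtracting the A equation from the B and C equations removes the quadratic terms:
57.8 x − 400.2 y = -44507.81
203.2 x + 3.4 y = 31522.48
Solving the 2×2 system: x ≈ 152.9, y ≈ 133.3 km.
Check against A (with the unrounded x, y): √((x − 34.1)²+(y − 36.7)²) = 153.12 ≈ 153.12 km. ✓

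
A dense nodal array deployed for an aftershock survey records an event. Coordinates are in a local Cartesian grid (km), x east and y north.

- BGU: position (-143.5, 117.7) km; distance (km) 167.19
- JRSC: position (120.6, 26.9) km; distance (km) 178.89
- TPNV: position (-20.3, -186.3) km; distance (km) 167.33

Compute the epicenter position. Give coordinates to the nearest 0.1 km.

x ≈ -51.5 km, y ≈ -21.9 km

Circle about each station: (x + 143.5)² + (y − 117.7)² = 167.19²; (x − 120.6)² + (y − 26.9)² = 178.89²; (x + 20.3)² + (y + 186.3)² = 167.33².
Subtracting pairs of circle equations eliminates x²+y² and gives linear equations (the radical axes):
528.2 x − 181.6 y = -23226.71
246.4 x − 608.0 y = 627.41
Solving the 2×2 system: x ≈ -51.5, y ≈ -21.9 km.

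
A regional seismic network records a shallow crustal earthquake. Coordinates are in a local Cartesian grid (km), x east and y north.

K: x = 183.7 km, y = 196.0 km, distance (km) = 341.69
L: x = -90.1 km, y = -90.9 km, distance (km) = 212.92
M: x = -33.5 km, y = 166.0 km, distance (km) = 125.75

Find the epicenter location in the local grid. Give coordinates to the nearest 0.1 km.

x ≈ -148.0 km, y ≈ 114.0 km

Circle about each station: (x − 183.7)² + (y − 196.0)² = 341.69²; (x + 90.1)² + (y + 90.9)² = 212.92²; (x + 33.5)² + (y − 166.0)² = 125.75².
Subtracting pairs of circle equations eliminates x²+y² and gives linear equations (the radical axes):
-547.6 x − 573.8 y = 15636.26
-434.4 x − 60.0 y = 57455.55
Solving the 2×2 system: x ≈ -148.0, y ≈ 114.0 km.
Check against K (with the unrounded x, y): √((x − 183.7)²+(y − 196.0)²) = 341.69 ≈ 341.69 km. ✓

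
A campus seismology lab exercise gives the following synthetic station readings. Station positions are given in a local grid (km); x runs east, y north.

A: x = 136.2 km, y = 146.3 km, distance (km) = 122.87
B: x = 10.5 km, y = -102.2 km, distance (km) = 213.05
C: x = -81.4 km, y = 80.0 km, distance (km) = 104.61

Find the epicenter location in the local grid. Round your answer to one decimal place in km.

18.6 km east, 110.7 km north

Circle about each station: (x − 136.2)² + (y − 146.3)² = 122.87²; (x − 10.5)² + (y + 102.2)² = 213.05²; (x + 81.4)² + (y − 80.0)² = 104.61².
Subtracting pairs of circle equations eliminates x²+y² and gives linear equations (the radical axes):
-251.4 x − 497.0 y = -59692.31
-435.2 x − 132.6 y = -22774.39
Solving the 2×2 system: x ≈ 18.6, y ≈ 110.7 km.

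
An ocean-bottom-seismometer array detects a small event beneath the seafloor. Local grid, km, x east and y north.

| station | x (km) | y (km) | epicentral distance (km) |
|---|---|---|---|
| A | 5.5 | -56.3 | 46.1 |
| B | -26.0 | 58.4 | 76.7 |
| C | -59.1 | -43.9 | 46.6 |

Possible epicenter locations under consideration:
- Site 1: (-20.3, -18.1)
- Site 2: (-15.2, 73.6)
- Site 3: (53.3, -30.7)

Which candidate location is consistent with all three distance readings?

Site 1

For each candidate, compare |candidate − station| to the reported distance:
Site 1: residuals A 0.0, B 0.0, C 0.0 → max 0.0 km
Site 2: residuals A 85.4, B 58.1, C 78.8 → max 85.4 km
Site 3: residuals A 8.1, B 42.6, C 66.6 → max 66.6 km
Only Site 1 has all residuals ≈ 0.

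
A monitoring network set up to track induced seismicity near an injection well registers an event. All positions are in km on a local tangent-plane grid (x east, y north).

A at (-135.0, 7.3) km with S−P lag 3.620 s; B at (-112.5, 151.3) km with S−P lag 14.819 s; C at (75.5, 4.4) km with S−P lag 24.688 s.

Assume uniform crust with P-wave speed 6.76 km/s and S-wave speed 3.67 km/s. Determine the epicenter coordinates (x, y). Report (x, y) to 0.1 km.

Distance from S−P lag: d = Δt · v_P v_S / (v_P − v_S) = Δt · (6.76·3.67)/(6.76−3.67) ≈ 8.0289·Δt.
So d_A = 29.06, d_B = 118.98, d_C = 198.22 km.
Circle about each station: (x + 135.0)² + (y − 7.3)² = 29.06²; (x + 112.5)² + (y − 151.3)² = 118.98²; (x − 75.5)² + (y − 4.4)² = 198.22².
Subtracting the A equation from the B and C equations removes the quadratic terms:
45.0 x + 288.0 y = 3957.89
421.0 x − 5.8 y = -51005.36
Solving the 2×2 system: x ≈ -120.7, y ≈ 32.6 km.

(-120.7, 32.6)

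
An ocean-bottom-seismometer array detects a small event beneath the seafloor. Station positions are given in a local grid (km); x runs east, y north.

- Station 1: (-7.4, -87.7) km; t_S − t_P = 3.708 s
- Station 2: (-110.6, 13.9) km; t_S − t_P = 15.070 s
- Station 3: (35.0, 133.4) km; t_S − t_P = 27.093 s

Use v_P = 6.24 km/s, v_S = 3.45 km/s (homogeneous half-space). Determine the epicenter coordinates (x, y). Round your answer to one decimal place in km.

Distance from S−P lag: d = Δt · v_P v_S / (v_P − v_S) = Δt · (6.24·3.45)/(6.24−3.45) ≈ 7.7161·Δt.
So d_Station 1 = 28.61, d_Station 2 = 116.28, d_Station 3 = 209.05 km.
Circle about each station: (x + 7.4)² + (y + 87.7)² = 28.61²; (x + 110.6)² + (y − 13.9)² = 116.28²; (x − 35.0)² + (y − 133.4)² = 209.05².
Subtracting the Station 1 equation from the Station 2 and Station 3 equations removes the quadratic terms:
-206.4 x + 203.2 y = -8022.99
84.8 x + 442.2 y = -31608.86
Solving the 2×2 system: x ≈ -26.5, y ≈ -66.4 km.
Check against Station 1 (with the unrounded x, y): √((x + 7.4)²+(y + 87.7)²) = 28.61 ≈ 28.61 km. ✓

(-26.5, -66.4)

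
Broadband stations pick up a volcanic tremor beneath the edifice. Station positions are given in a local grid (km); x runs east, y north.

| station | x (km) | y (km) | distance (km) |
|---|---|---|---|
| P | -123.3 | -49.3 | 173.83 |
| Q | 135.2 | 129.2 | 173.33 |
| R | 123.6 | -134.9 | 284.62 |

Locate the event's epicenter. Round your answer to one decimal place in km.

x ≈ -35.8 km, y ≈ 100.9 km

Circle about each station: (x + 123.3)² + (y + 49.3)² = 173.83²; (x − 135.2)² + (y − 129.2)² = 173.33²; (x − 123.6)² + (y + 134.9)² = 284.62².
Subtracting the P equation from the Q and R equations removes the quadratic terms:
517.0 x + 357.0 y = 17511.88
493.8 x − 171.2 y = -34950.09
Solving the 2×2 system: x ≈ -35.8, y ≈ 100.9 km.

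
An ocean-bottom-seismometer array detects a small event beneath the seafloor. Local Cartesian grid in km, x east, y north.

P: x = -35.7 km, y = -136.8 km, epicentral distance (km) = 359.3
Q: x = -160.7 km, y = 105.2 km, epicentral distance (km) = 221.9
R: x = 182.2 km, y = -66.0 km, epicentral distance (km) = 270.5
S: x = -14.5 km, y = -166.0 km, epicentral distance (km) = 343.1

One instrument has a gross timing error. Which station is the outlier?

P

Solve using three stations at a time. Using Q, R, S (subtract circle equations pairwise → linear system) gives (x, y) ≈ (51.3, 170.7).
Distances from that point to each station vs reported:
  P: calculated 319.6 vs reported 359.3 → residual 39.7 km
  Q: calculated 221.9 vs reported 221.9 → residual 0.0 km
  R: calculated 270.5 vs reported 270.5 → residual 0.0 km
  S: calculated 343.1 vs reported 343.1 → residual 0.0 km
Q, R, S are mutually consistent (residuals ≈ 0); P is off by 39.7 km.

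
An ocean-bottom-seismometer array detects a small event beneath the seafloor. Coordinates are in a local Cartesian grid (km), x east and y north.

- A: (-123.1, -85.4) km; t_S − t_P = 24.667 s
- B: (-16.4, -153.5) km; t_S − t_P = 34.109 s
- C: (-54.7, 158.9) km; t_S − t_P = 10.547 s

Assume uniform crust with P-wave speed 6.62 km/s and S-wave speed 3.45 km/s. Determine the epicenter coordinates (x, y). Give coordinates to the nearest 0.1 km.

Distance from S−P lag: d = Δt · v_P v_S / (v_P − v_S) = Δt · (6.62·3.45)/(6.62−3.45) ≈ 7.2047·Δt.
So d_A = 177.72, d_B = 245.75, d_C = 75.99 km.
Circle about each station: (x + 123.1)² + (y + 85.4)² = 177.72²; (x + 16.4)² + (y + 153.5)² = 245.75²; (x + 54.7)² + (y − 158.9)² = 75.99².
Subtracting pairs of circle equations eliminates x²+y² and gives linear equations (the radical axes):
213.4 x − 136.2 y = -27424.22
136.8 x + 488.6 y = 31604.45
Solving the 2×2 system: x ≈ -74.0, y ≈ 85.4 km.

-74.0 km east, 85.4 km north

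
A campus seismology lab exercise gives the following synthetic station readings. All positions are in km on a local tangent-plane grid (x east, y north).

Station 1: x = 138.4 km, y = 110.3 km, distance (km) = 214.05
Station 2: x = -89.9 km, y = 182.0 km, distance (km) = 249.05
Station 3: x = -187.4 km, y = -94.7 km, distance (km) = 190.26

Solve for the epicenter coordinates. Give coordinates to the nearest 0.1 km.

-2.2 km east, -51.1 km north

Circle about each station: (x − 138.4)² + (y − 110.3)² = 214.05²; (x + 89.9)² + (y − 182.0)² = 249.05²; (x + 187.4)² + (y + 94.7)² = 190.26².
Subtracting pairs of circle equations eliminates x²+y² and gives linear equations (the radical axes):
-456.6 x + 143.4 y = -6323.14
-651.6 x − 410.0 y = 22384.73
Solving the 2×2 system: x ≈ -2.2, y ≈ -51.1 km.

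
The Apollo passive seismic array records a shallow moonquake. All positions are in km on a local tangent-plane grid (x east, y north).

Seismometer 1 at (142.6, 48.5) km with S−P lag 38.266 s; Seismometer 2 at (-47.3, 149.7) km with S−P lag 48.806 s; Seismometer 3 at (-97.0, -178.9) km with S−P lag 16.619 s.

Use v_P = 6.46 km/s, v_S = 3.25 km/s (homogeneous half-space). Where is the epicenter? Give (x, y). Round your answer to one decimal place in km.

Distance from S−P lag: d = Δt · v_P v_S / (v_P − v_S) = Δt · (6.46·3.25)/(6.46−3.25) ≈ 6.5405·Δt.
So d_Seismometer 1 = 250.28, d_Seismometer 2 = 319.22, d_Seismometer 3 = 108.70 km.
Circle about each station: (x − 142.6)² + (y − 48.5)² = 250.28²; (x + 47.3)² + (y − 149.7)² = 319.22²; (x + 97.0)² + (y + 178.9)² = 108.70².
Subtracting the Seismometer 1 equation from the Seismometer 2 and Seismometer 3 equations removes the quadratic terms:
-379.8 x + 202.4 y = -37300.96
-479.2 x − 454.8 y = 69551.59
Solving the 2×2 system: x ≈ 10.7, y ≈ -164.2 km.

10.7 km east, -164.2 km north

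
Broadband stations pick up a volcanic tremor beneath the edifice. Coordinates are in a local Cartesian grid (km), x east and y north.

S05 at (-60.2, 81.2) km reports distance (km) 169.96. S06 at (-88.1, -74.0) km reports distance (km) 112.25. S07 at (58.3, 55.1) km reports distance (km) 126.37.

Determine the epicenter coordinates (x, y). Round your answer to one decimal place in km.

Circle about each station: (x + 60.2)² + (y − 81.2)² = 169.96²; (x + 88.1)² + (y + 74.0)² = 112.25²; (x − 58.3)² + (y − 55.1)² = 126.37².
Subtracting pairs of circle equations eliminates x²+y² and gives linear equations (the radical axes):
-55.8 x − 310.4 y = 19306.47
237.0 x − 52.2 y = 9134.44
Solving the 2×2 system: x ≈ 23.9, y ≈ -66.5 km.

(23.9, -66.5)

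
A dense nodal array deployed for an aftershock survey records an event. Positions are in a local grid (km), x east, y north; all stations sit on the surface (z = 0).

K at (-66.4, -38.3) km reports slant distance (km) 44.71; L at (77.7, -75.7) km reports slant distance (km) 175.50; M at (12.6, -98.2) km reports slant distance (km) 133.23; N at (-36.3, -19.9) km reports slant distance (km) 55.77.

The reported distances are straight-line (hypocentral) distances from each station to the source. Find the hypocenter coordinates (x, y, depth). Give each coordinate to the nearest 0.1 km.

Each station gives a sphere (x−x_i)² + (y−y_i)² + z² = d_i² (stations at z=0).
Subtracting the K sphere from L and M: z² cancels, leaving linear equations in x and y:
288.2 x − 74.8 y = -22909.34
158.0 x − 119.8 y = -11825.10
Solving: x ≈ -81.911, y ≈ -9.322 km (keep extra digits for the depth step; rounded: -81.9, -9.3).
Then from the K sphere: z² = 44.71² − (x + 66.4)² − (y + 38.3)² with x = -81.911, y = -9.322, so z ≈ 30.310 ≈ 30.3 km.

x ≈ -81.9 km, y ≈ -9.3 km, depth ≈ 30.3 km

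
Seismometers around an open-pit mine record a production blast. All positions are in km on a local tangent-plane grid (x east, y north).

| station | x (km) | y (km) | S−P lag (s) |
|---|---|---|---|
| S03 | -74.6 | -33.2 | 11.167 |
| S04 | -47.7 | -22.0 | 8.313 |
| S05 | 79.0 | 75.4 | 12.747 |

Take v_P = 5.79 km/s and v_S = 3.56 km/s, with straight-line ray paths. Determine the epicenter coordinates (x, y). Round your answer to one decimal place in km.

(28.6, -31.1)

Distance from S−P lag: d = Δt · v_P v_S / (v_P − v_S) = Δt · (5.79·3.56)/(5.79−3.56) ≈ 9.2432·Δt.
So d_S03 = 103.22, d_S04 = 76.84, d_S05 = 117.82 km.
Circle about each station: (x + 74.6)² + (y + 33.2)² = 103.22²; (x + 47.7)² + (y + 22.0)² = 76.84²; (x − 79.0)² + (y − 75.4)² = 117.82².
Subtracting the S03 equation from the S04 and S05 equations removes the quadratic terms:
53.8 x + 22.4 y = 841.87
307.2 x + 217.2 y = 2031.58
Solving the 2×2 system: x ≈ 28.6, y ≈ -31.1 km.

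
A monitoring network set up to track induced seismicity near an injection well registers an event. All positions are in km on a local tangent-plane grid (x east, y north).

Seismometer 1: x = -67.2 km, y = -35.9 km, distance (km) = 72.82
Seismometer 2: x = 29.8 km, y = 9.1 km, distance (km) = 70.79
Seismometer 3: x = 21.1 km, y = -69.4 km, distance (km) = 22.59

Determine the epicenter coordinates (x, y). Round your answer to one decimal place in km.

x ≈ 2.7 km, y ≈ -56.3 km

Circle about each station: (x + 67.2)² + (y + 35.9)² = 72.82²; (x − 29.8)² + (y − 9.1)² = 70.79²; (x − 21.1)² + (y + 69.4)² = 22.59².
Subtracting pairs of circle equations eliminates x²+y² and gives linear equations (the radical axes):
194.0 x + 90.0 y = -4542.27
176.6 x − 67.0 y = 4249.36
Solving the 2×2 system: x ≈ 2.7, y ≈ -56.3 km.
Check against Seismometer 1 (with the unrounded x, y): √((x + 67.2)²+(y + 35.9)²) = 72.82 ≈ 72.82 km. ✓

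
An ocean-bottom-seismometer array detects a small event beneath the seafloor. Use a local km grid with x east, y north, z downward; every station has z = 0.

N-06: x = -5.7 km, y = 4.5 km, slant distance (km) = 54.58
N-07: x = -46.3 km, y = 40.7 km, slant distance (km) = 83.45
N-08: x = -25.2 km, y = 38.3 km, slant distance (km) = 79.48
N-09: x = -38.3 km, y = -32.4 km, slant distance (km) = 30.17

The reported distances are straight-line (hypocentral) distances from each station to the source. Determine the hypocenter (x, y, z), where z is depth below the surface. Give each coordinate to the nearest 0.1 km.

Each station gives a sphere (x−x_i)² + (y−y_i)² + z² = d_i² (stations at z=0).
Subtracting the N-06 sphere from N-07 and N-08: z² cancels, leaving linear equations in x and y:
-81.2 x + 72.4 y = -237.49
-39.0 x + 67.6 y = -1288.90
Solving: x ≈ -28.986, y ≈ -35.789 km (keep extra digits for the depth step; rounded: -29.0, -35.8).
Then from the N-06 sphere: z² = 54.58² − (x + 5.7)² − (y − 4.5)² with x = -28.986, y = -35.789, so z ≈ 28.523 ≈ 28.5 km.
Check against N-09 (with the unrounded solution): distance 30.20 ≈ 30.17 km. ✓

x ≈ -29.0 km, y ≈ -35.8 km, depth ≈ 28.5 km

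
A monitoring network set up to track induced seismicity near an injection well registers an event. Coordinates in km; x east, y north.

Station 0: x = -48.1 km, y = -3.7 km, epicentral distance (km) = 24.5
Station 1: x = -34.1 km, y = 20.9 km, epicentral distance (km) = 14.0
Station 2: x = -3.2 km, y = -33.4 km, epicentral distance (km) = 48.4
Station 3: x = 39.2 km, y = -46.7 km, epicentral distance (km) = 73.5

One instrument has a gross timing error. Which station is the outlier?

Solve using three stations at a time. Using Station 0, Station 1, Station 2 (subtract circle equations pairwise → linear system) gives (x, y) ≈ (-27.0, 8.8).
Distances from that point to each station vs reported:
  Station 0: calculated 24.5 vs reported 24.5 → residual 0.0 km
  Station 1: calculated 14.1 vs reported 14.0 → residual 0.1 km
  Station 2: calculated 48.4 vs reported 48.4 → residual 0.0 km
  Station 3: calculated 86.4 vs reported 73.5 → residual 12.9 km
Station 0, Station 1, Station 2 are mutually consistent (residuals ≈ 0); Station 3 is off by 12.9 km.

Station 3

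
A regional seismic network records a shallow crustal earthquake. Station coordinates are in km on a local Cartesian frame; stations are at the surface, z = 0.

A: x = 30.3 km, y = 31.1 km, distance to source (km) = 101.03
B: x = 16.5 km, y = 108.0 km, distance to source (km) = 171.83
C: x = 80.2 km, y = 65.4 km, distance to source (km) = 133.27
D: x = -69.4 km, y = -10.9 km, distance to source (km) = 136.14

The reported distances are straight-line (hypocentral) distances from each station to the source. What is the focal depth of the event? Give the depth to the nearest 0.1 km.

55.2 km

Each station gives a sphere (x−x_i)² + (y−y_i)² + z² = d_i² (stations at z=0).
Subtracting the A sphere from B and C: z² cancels, leaving linear equations in x and y:
-27.6 x + 153.8 y = -9267.54
99.8 x + 68.6 y = 1270.07
Solving: x ≈ 48.200, y ≈ -51.607 km (keep extra digits for the depth step; rounded: 48.2, -51.6).
Then from the A sphere: z² = 101.03² − (x − 30.3)² − (y − 31.1)² with x = 48.200, y = -51.607, so z ≈ 55.192 ≈ 55.2 km.
Check against D (with the unrounded solution): distance 136.14 ≈ 136.14 km. ✓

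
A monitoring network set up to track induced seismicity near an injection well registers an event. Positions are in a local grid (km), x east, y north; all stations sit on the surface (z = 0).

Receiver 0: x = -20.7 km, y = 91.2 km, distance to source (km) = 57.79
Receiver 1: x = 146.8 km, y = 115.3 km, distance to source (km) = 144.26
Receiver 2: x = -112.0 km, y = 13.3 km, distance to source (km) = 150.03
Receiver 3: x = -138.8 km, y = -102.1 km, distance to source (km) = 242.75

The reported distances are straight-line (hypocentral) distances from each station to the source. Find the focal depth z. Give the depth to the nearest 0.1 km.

Each station gives a sphere (x−x_i)² + (y−y_i)² + z² = d_i² (stations at z=0).
Subtracting the Receiver 0 sphere from Receiver 1 and Receiver 2: z² cancels, leaving linear equations in x and y:
335.0 x + 48.2 y = 8627.14
-182.6 x − 155.8 y = -15194.36
Solving: x ≈ 14.098, y ≈ 81.002 km (keep extra digits for the depth step; rounded: 14.1, 81.0).
Then from the Receiver 0 sphere: z² = 57.79² − (x + 20.7)² − (y − 91.2)² with x = 14.098, y = 81.002, so z ≈ 44.998 ≈ 45.0 km.
Check against Receiver 3 (with the unrounded solution): distance 242.75 ≈ 242.75 km. ✓

z ≈ 45.0 km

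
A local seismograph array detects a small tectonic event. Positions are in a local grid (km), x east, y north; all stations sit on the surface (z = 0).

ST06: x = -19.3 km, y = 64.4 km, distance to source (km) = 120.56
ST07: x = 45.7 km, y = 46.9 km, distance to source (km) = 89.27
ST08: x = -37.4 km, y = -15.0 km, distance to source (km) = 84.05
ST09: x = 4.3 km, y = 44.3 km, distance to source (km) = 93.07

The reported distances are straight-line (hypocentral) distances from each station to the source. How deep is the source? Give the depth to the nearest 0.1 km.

27.9 km

Each station gives a sphere (x−x_i)² + (y−y_i)² + z² = d_i² (stations at z=0).
Subtracting the ST06 sphere from ST07 and ST08: z² cancels, leaving linear equations in x and y:
130.0 x − 35.0 y = 6333.83
-36.2 x − 158.8 y = 4574.22
Solving: x ≈ 38.598, y ≈ -37.604 km (keep extra digits for the depth step; rounded: 38.6, -37.6).
Then from the ST06 sphere: z² = 120.56² − (x + 19.3)² − (y − 64.4)² with x = 38.598, y = -37.604, so z ≈ 27.888 ≈ 27.9 km.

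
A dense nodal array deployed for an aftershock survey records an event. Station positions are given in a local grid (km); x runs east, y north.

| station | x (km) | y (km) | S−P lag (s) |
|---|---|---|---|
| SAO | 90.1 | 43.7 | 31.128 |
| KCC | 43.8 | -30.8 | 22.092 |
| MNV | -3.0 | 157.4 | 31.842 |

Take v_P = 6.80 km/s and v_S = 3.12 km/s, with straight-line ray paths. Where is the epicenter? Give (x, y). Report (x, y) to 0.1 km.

Distance from S−P lag: d = Δt · v_P v_S / (v_P − v_S) = Δt · (6.80·3.12)/(6.80−3.12) ≈ 5.7652·Δt.
So d_SAO = 179.46, d_KCC = 127.37, d_MNV = 183.58 km.
Circle about each station: (x − 90.1)² + (y − 43.7)² = 179.46²; (x − 43.8)² + (y + 30.8)² = 127.37²; (x + 3.0)² + (y − 157.4)² = 183.58².
Subtracting pairs of circle equations eliminates x²+y² and gives linear equations (the radical axes):
-92.6 x − 149.0 y = 8822.15
-186.2 x + 227.4 y = 13260.34
Solving the 2×2 system: x ≈ -81.6, y ≈ -8.5 km.

x ≈ -81.6 km, y ≈ -8.5 km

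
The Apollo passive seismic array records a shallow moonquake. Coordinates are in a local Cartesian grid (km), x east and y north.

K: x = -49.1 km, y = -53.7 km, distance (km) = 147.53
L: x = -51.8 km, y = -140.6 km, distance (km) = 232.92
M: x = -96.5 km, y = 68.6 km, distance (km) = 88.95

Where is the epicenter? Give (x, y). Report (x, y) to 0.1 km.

Circle about each station: (x + 49.1)² + (y + 53.7)² = 147.53²; (x + 51.8)² + (y + 140.6)² = 232.92²; (x + 96.5)² + (y − 68.6)² = 88.95².
Subtracting the K equation from the L and M equations removes the quadratic terms:
-5.4 x − 173.8 y = -15329.53
-94.8 x + 244.6 y = 22576.71
Solving the 2×2 system: x ≈ -9.8, y ≈ 88.5 km.
Check against K (with the unrounded x, y): √((x + 49.1)²+(y + 53.7)²) = 147.54 ≈ 147.53 km. ✓

-9.8 km east, 88.5 km north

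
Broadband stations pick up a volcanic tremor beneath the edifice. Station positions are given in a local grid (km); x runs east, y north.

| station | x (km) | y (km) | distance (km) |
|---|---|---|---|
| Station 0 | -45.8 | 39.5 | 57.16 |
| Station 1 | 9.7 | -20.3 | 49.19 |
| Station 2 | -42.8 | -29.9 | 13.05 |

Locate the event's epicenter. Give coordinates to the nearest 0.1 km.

x ≈ -39.4 km, y ≈ -17.3 km

Circle about each station: (x + 45.8)² + (y − 39.5)² = 57.16²; (x − 9.7)² + (y + 20.3)² = 49.19²; (x + 42.8)² + (y + 29.9)² = 13.05².
Subtracting pairs of circle equations eliminates x²+y² and gives linear equations (the radical axes):
111.0 x − 119.6 y = -2304.10
6.0 x − 138.8 y = 2164.92
Solving the 2×2 system: x ≈ -39.4, y ≈ -17.3 km.
Check against Station 0 (with the unrounded x, y): √((x + 45.8)²+(y − 39.5)²) = 57.16 ≈ 57.16 km. ✓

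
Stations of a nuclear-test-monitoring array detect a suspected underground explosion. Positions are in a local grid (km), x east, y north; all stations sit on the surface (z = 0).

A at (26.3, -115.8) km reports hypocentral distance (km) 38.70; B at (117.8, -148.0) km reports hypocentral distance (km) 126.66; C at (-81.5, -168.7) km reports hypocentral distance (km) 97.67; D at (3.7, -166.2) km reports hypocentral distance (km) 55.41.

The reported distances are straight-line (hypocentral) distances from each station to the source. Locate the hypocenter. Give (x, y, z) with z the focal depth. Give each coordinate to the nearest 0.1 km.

Each station gives a sphere (x−x_i)² + (y−y_i)² + z² = d_i² (stations at z=0).
Subtracting the A sphere from B and C: z² cancels, leaving linear equations in x and y:
183.0 x − 64.4 y = 7134.44
-215.6 x − 105.8 y = 12958.87
Solving: x ≈ -2.398, y ≈ -117.598 km (keep extra digits for the depth step; rounded: -2.4, -117.6).
Then from the A sphere: z² = 38.70² − (x − 26.3)² − (y + 115.8)² with x = -2.398, y = -117.598, so z ≈ 25.901 ≈ 25.9 km.
Check against D (with the unrounded solution): distance 55.41 ≈ 55.41 km. ✓

(-2.4, -117.6, 25.9)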